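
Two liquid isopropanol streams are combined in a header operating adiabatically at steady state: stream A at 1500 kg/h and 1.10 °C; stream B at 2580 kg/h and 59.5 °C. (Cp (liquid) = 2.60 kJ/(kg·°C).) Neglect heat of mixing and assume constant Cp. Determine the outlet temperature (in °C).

T_out = 38.0 °C

Adiabatic, steady state ⇒ Σ ṁᵢCp,ᵢ(T_out − Tᵢ) = 0
Σ ṁᵢCp,ᵢTᵢ = 1500×2.60×1.10 + 2580×2.60×59.5 = 403420
Σ ṁᵢCp,ᵢ = 1500×2.60 + 2580×2.60 = 10608
T_out = 403420 / 10608 = 38.029 °C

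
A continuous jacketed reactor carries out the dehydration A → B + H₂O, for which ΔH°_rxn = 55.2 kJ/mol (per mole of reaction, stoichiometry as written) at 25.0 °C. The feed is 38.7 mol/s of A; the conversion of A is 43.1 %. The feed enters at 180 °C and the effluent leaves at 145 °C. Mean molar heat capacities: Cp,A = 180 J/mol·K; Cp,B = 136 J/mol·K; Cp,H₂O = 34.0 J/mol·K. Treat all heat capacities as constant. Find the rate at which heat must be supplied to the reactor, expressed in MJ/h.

Extent of reaction ξ = 0.431 × 38.7 = 16.68 mol/s
Reaction term: ξ·ΔH°_rxn = 16.68 × 55.2 = 920.72 kJ/s
Sensible, feed 180→25 °C: -1079.7 kJ/s
Outlet flows (mol/s): A 22.02, B 16.68, H₂O 16.68
Sensible, products 25→145 °C: 815.9 kJ/s
Q = ΔH = 656.89 kJ/s = 656.89 kW
Heat supplied = 2364.8 MJ/h

Q_in = 2360 MJ/h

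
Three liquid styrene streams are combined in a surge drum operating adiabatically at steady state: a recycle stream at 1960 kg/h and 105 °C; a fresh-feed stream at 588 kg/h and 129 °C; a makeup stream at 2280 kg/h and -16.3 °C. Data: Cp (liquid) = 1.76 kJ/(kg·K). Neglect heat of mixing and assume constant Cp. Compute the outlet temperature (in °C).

T_out = 50.6 °C

Adiabatic, steady state ⇒ Σ ṁᵢCp,ᵢ(T_out − Tᵢ) = 0
Σ ṁᵢCp,ᵢTᵢ = 1960×1.76×105 + 588×1.76×129 + 2280×1.76×-16.3 = 430300
Σ ṁᵢCp,ᵢ = 1960×1.76 + 588×1.76 + 2280×1.76 = 8497.3
T_out = 430300 / 8497.3 = 50.64 °C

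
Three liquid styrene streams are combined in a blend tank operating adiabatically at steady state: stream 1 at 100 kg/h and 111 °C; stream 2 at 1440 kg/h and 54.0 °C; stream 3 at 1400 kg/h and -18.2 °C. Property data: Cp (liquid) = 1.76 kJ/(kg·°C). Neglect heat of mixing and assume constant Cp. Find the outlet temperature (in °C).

T_out = 21.6 °C

Adiabatic, steady state ⇒ Σ ṁᵢCp,ᵢ(T_out − Tᵢ) = 0
Σ ṁᵢCp,ᵢTᵢ = 100×1.76×111 + 1440×1.76×54.0 + 1400×1.76×-18.2 = 111550
Σ ṁᵢCp,ᵢ = 100×1.76 + 1440×1.76 + 1400×1.76 = 5174.4
T_out = 111550 / 5174.4 = 21.558 °C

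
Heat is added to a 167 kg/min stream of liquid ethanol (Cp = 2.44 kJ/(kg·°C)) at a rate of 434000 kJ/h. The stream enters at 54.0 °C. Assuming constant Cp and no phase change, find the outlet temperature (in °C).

T_out = 71.8 °C

Q = 434000 kJ/h = 7233.3 kJ/min
ΔT = Q/(ṁ·Cp) = 7233.3/(167×2.44) = 17.751 K
T_out = 54.0 + 17.751 = 71.751 °C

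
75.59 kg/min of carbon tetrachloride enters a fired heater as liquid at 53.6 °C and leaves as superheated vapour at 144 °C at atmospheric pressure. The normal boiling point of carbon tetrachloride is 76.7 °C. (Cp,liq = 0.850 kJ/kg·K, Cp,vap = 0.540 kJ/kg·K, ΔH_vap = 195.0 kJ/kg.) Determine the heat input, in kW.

liquid 53.6→76.7 °C: 19.635 kJ/kg
vaporisation at 76.7 °C: 195 kJ/kg
vapour 76.7→144 °C: 36.342 kJ/kg
Δh = 19.635 + 195 + 36.342 = 250.98 kJ/kg
Q = ṁ·Δh = 75.59 kg/min × 250.98 kJ/kg = 18971 kJ/min
|Q| = 316.19 kW

Q = 316 kW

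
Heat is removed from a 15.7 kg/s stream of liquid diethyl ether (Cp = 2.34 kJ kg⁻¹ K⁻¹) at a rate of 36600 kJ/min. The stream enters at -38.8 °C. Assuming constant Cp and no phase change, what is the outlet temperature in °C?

Q = 36600 kJ/min = 610 kJ/s
ΔT = Q/(ṁ·Cp) = 610/(15.7×2.34) = 16.604 K
T_out = -38.8 − 16.604 = -55.404 °C

T_out = -55.4 °C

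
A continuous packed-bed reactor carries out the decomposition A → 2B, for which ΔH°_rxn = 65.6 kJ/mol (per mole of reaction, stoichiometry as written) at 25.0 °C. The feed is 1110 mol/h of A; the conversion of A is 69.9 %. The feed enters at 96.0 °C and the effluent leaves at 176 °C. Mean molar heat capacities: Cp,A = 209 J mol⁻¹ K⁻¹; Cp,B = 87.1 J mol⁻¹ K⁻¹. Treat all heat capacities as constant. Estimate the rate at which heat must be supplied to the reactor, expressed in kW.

Q_in = 18.2 kW

Extent of reaction ξ = 0.699 × 1110 = 775.89 mol/h
Reaction term: ξ·ΔH°_rxn = 775.89 × 65.6 = 50898 kJ/h
Sensible, feed 96.0→25 °C: -16471 kJ/h
Outlet flows (mol/h): A 334.11, B 1551.8
Sensible, products 25→176 °C: 30953 kJ/h
Q = ΔH = 65380 kJ/h = 18.161 kW
Heat supplied = 18.161 kW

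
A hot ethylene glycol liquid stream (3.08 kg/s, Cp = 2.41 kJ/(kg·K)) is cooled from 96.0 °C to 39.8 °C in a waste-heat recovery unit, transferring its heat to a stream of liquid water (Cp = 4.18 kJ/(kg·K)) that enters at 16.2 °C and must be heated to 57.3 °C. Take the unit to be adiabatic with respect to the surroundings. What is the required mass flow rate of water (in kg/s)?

ṁ_c = 2.43 kg/s

Heat released by hot stream: Q = 3.08 × 2.41 × (96.0 − 39.8) = 417.16 kJ/s
Energy balance on cold side (adiabatic exchanger): Q = ṁ_c·Cp_c·(T_c,out − T_c,in)
ṁ_c = 417.16 / [4.18 × (57.3 − 16.2)] = 2.4282 kg/s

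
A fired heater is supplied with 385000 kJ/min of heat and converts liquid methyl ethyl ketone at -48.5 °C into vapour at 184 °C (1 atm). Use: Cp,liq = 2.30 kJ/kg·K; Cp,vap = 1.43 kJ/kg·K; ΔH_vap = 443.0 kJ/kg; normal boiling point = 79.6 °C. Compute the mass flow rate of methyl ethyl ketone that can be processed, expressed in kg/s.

Δh = 2.30×(79.6−-48.5) + 443.0 + 1.43×(184−79.6) = 886.92 kJ/kg
Q = 385000 kJ/min = 6416.7 kJ/s = 6416.7 kJ/s
ṁ = Q/Δh = 6416.7 / 886.92 = 7.2348 kg/s

ṁ = 7.23 kg/s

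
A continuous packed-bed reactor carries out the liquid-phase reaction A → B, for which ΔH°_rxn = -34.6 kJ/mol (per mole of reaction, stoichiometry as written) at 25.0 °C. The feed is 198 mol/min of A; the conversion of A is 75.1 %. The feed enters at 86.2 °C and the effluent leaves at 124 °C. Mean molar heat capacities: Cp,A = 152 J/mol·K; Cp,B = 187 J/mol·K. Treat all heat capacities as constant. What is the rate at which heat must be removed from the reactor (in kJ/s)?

Q_out = 58.2 kJ/s

Extent of reaction ξ = 0.751 × 198 = 148.7 mol/min
Reaction term: ξ·ΔH°_rxn = 148.7 × -34.6 = -5145 kJ/min
Sensible, feed 86.2→25 °C: -1841.9 kJ/min
Outlet flows (mol/min): A 49.302, B 148.7
Sensible, products 25→124 °C: 3494.7 kJ/min
Q = ΔH = -3492.1 kJ/min = -58.201 kW
Heat removed = 58.201 kJ/s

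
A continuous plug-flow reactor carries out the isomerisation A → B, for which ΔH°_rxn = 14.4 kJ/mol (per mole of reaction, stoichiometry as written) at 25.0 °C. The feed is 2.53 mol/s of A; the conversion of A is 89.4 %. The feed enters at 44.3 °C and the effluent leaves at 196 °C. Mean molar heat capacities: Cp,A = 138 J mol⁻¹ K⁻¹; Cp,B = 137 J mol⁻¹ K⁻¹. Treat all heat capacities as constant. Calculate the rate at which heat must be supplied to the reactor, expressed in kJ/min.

Extent of reaction ξ = 0.894 × 2.53 = 2.2618 mol/s
Reaction term: ξ·ΔH°_rxn = 2.2618 × 14.4 = 32.57 kJ/s
Sensible, feed 44.3→25 °C: -6.7384 kJ/s
Outlet flows (mol/s): A 0.26818, B 2.2618
Sensible, products 25→196 °C: 59.316 kJ/s
Q = ΔH = 85.148 kJ/s = 85.148 kW
Heat supplied = 5108.9 kJ/min

Q_in = 5110 kJ/min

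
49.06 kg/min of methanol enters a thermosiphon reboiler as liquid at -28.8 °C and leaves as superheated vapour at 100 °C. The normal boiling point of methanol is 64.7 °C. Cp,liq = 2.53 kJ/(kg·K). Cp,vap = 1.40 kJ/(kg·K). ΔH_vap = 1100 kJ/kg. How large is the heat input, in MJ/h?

liquid -28.8→64.7 °C: 236.55 kJ/kg
vaporisation at 64.7 °C: 1100 kJ/kg
vapour 64.7→100 °C: 49.42 kJ/kg
Δh = 236.55 + 1100 + 49.42 = 1386 kJ/kg
Q = ṁ·Δh = 49.06 kg/min × 1386 kJ/kg = 67996 kJ/min
|Q| = 1133.3 kW = 4079.8 MJ/h

Q = 4080 MJ/h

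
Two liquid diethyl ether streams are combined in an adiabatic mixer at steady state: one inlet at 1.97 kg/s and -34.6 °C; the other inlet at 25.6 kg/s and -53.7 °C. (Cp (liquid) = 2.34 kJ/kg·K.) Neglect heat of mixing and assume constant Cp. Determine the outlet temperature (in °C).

T_out = -52.3 °C

Adiabatic, steady state ⇒ Σ ṁᵢCp,ᵢ(T_out − Tᵢ) = 0
T_out = Σ ṁᵢCp,ᵢTᵢ / Σ ṁᵢCp,ᵢ
      = -3376.3 / 64.514 = -52.335 °C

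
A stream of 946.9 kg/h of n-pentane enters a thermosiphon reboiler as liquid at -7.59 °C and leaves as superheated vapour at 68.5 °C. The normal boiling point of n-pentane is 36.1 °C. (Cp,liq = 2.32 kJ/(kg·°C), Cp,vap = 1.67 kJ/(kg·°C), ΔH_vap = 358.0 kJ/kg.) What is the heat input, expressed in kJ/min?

Q = 8100 kJ/min

liquid -7.59→36.1 °C: 101.36 kJ/kg
vaporisation at 36.1 °C: 358 kJ/kg
vapour 36.1→68.5 °C: 54.108 kJ/kg
Δh = 101.36 + 358 + 54.108 = 513.47 kJ/kg
Q = ṁ·Δh = 946.9 kg/h × 513.47 kJ/kg = 486200 kJ/h
|Q| = 135.06 kW = 8103.4 kJ/min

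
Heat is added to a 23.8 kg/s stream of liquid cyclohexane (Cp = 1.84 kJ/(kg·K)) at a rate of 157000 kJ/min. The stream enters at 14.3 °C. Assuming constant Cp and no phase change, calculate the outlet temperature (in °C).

Q = 157000 kJ/min = 2616.7 kJ/s
ΔT = Q/(ṁ·Cp) = 2616.7/(23.8×1.84) = 59.752 K
T_out = 14.3 + 59.752 = 74.052 °C

T_out = 74.1 °C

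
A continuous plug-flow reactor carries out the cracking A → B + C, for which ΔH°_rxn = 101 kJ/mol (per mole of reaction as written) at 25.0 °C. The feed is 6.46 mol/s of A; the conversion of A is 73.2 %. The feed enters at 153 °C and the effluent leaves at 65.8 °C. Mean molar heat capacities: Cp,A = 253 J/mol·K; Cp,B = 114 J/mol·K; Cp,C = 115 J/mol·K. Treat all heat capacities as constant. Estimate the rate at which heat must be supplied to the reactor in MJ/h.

Q_in = 1190 MJ/h

Extent of reaction ξ = 0.732 × 6.46 = 4.7287 mol/s
Reaction term: ξ·ΔH°_rxn = 4.7287 × 101 = 477.6 kJ/s
Sensible, feed 153→25 °C: -209.2 kJ/s
Outlet flows (mol/s): A 1.7313, B 4.7287, C 4.7287
Sensible, products 25→65.8 °C: 62.052 kJ/s
Q = ΔH = 330.45 kJ/s = 330.45 kW
Heat supplied = 1189.6 MJ/h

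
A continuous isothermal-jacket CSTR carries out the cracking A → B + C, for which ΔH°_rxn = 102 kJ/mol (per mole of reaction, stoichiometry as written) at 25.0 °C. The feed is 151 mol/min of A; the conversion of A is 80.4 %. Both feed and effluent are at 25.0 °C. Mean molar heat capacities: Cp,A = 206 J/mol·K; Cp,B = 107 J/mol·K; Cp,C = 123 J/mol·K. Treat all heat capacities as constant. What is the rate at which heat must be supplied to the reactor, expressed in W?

Extent of reaction ξ = 0.804 × 151 = 121.4 mol/min
Reaction term: ξ·ΔH°_rxn = 121.4 × 102 = 12383 kJ/min
Q = ΔH = 12383 kJ/min = 206.39 kW
Heat supplied = 206390 W

Q_in = 206000 W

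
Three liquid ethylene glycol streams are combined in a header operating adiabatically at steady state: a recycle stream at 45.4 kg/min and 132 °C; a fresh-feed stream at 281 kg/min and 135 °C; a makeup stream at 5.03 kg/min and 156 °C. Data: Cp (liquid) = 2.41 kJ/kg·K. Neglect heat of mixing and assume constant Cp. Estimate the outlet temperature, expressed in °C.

Energy balance with Q = 0: Σ ṁᵢCp,ᵢ(T_out − Tᵢ) = 0
T_out = Σ ṁᵢCp,ᵢTᵢ / Σ ṁᵢCp,ᵢ
      = 107760 / 798.75 = 134.91 °C

T_out = 135 °C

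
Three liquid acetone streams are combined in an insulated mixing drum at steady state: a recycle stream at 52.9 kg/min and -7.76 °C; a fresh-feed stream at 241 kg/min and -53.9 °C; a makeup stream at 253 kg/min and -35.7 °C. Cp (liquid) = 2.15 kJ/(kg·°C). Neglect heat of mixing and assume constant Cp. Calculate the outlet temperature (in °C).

Energy balance with Q = 0: Σ ṁᵢCp,ᵢ(T_out − Tᵢ) = 0
Σ ṁᵢCp,ᵢTᵢ = 52.9×2.15×-7.76 + 241×2.15×-53.9 + 253×2.15×-35.7 = -48230
Σ ṁᵢCp,ᵢ = 52.9×2.15 + 241×2.15 + 253×2.15 = 1175.8
T_out = -48230 / 1175.8 = -41.018 °C

T_out = -41.0 °C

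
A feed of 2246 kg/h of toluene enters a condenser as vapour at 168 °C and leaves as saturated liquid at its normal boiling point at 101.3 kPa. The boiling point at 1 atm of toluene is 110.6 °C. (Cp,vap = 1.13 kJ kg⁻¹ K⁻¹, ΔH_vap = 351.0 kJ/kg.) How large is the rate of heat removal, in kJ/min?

Q_c = 15600 kJ/min

vapour 168→110.6 °C: -64.862 kJ/kg
condensation at 110.6 °C: -351 kJ/kg
Δh = -64.862 + -351 = -415.86 kJ/kg
Q = ṁ·Δh = 2246 kg/h × -415.86 kJ/kg = -934030 kJ/h
|Q| = 259.45 kW = 15567 kJ/min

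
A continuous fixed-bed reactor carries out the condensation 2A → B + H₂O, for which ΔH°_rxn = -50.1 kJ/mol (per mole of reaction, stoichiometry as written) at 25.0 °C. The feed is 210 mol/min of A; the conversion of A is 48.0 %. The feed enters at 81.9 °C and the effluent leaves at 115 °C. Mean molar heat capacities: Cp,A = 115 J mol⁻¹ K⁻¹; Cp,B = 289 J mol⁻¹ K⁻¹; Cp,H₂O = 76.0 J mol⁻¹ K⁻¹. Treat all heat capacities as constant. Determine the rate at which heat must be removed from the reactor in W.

Q_out = 18600 W

Extent of reaction ξ = 0.480 × 210 / 2 = 50.4 mol/min
Reaction term: ξ·ΔH°_rxn = 50.4 × -50.1 = -2525 kJ/min
Sensible, feed 81.9→25 °C: -1374.1 kJ/min
Outlet flows (mol/min): A 109.2, B 50.4, H₂O 50.4
Sensible, products 25→115 °C: 2785.9 kJ/min
Q = ΔH = -1113.3 kJ/min = -18.555 kW
Heat removed = 18555 W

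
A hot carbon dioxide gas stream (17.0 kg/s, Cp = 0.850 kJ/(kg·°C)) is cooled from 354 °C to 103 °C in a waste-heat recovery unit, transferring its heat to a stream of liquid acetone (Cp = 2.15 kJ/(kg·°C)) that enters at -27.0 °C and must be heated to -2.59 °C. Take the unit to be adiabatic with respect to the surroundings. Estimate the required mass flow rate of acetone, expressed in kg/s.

ṁ_c = 69.1 kg/s

Heat released by hot stream: Q = 17.0 × 0.850 × (354 − 103) = 3626.9 kJ/s
Energy balance on cold side (adiabatic exchanger): Q = ṁ_c·Cp_c·(T_c,out − T_c,in)
ṁ_c = 3626.9 / [2.15 × (-2.59 − -27.0)] = 69.109 kg/s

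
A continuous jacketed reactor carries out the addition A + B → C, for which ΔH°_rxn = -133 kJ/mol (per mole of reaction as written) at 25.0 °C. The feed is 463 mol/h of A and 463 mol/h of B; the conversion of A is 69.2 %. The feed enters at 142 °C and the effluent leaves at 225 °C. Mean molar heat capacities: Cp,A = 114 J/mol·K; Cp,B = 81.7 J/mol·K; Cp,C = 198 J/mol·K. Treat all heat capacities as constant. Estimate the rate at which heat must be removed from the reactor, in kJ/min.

Q_out = 582 kJ/min

Extent of reaction ξ = 0.692 × 463 = 320.4 mol/h
Reaction term: ξ·ΔH°_rxn = 320.4 × -133 = -42613 kJ/h
Sensible, feed 142→25 °C: -10601 kJ/h
Outlet flows (mol/h): A 142.6, B 142.6, C 320.4
Sensible, products 25→225 °C: 18269 kJ/h
Q = ΔH = -34945 kJ/h = -9.7069 kW
Heat removed = 582.41 kJ/min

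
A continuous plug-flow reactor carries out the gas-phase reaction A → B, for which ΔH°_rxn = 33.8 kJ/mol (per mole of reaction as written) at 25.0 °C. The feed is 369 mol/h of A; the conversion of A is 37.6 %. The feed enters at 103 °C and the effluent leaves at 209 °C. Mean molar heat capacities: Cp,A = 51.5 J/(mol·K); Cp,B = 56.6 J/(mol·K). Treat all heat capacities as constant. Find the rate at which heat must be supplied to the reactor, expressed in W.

Extent of reaction ξ = 0.376 × 369 = 138.74 mol/h
Reaction term: ξ·ΔH°_rxn = 138.74 × 33.8 = 4689.5 kJ/h
Sensible, feed 103→25 °C: -1482.3 kJ/h
Outlet flows (mol/h): A 230.26, B 138.74
Sensible, products 25→209 °C: 3626.8 kJ/h
Q = ΔH = 6834.1 kJ/h = 1.8984 kW
Heat supplied = 1898.4 W

Q_in = 1900 W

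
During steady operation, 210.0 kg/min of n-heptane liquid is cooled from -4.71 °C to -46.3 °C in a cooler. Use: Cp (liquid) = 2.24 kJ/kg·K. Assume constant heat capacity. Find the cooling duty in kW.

Q_c = 326 kW

Q = ṁ·Cp·ΔT = 210.0 × 2.24 × (-46.3 − -4.71) = -19564 kJ/min
Converting: 19564 / 60 s = 326.07 kW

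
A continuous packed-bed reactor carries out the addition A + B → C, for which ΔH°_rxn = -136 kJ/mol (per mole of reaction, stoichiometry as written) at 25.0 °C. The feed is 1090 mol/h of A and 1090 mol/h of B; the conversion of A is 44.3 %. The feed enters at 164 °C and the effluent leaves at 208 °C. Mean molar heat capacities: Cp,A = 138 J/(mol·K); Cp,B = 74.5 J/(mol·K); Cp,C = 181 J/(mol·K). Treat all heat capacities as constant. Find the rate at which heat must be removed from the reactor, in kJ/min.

Q_out = 971 kJ/min

Extent of reaction ξ = 0.443 × 1090 = 482.87 mol/h
Reaction term: ξ·ΔH°_rxn = 482.87 × -136 = -65670 kJ/h
Sensible, feed 164→25 °C: -32196 kJ/h
Outlet flows (mol/h): A 607.13, B 607.13, C 482.87
Sensible, products 25→208 °C: 39604 kJ/h
Q = ΔH = -58262 kJ/h = -16.184 kW
Heat removed = 971.04 kJ/min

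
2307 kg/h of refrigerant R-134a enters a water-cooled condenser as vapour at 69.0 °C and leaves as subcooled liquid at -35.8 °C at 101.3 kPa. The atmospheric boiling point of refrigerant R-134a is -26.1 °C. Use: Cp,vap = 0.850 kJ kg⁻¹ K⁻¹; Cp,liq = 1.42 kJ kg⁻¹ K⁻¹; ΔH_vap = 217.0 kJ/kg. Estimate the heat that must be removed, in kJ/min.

Q_c = 12000 kJ/min

vapour 69.0→-26.1 °C: -80.835 kJ/kg
condensation at -26.1 °C: -217 kJ/kg
liquid -26.1→-35.8 °C: -13.774 kJ/kg
Δh = -80.835 + -217 + -13.774 = -311.61 kJ/kg
Q = ṁ·Δh = 2307 kg/h × -311.61 kJ/kg = -718880 kJ/h
|Q| = 199.69 kW = 11981 kJ/min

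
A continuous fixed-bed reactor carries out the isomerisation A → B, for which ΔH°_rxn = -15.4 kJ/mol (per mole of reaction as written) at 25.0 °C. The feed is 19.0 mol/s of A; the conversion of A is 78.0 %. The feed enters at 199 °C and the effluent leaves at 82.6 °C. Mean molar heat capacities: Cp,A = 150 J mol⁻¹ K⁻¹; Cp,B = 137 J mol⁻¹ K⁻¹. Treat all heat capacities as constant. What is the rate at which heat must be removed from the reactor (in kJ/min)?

Q_out = 34300 kJ/min

Extent of reaction ξ = 0.780 × 19.0 = 14.82 mol/s
Reaction term: ξ·ΔH°_rxn = 14.82 × -15.4 = -228.23 kJ/s
Sensible, feed 199→25 °C: -495.9 kJ/s
Outlet flows (mol/s): A 4.18, B 14.82
Sensible, products 25→82.6 °C: 153.06 kJ/s
Q = ΔH = -571.07 kJ/s = -571.07 kW
Heat removed = 34264 kJ/min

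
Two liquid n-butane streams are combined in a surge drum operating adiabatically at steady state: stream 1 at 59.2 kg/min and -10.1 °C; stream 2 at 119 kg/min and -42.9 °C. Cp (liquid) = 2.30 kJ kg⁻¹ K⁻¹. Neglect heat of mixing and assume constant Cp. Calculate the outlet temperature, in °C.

T_out = -32.0 °C

Adiabatic, steady state ⇒ Σ ṁᵢCp,ᵢ(T_out − Tᵢ) = 0
Σ ṁᵢCp,ᵢTᵢ = 59.2×2.30×-10.1 + 119×2.30×-42.9 = -13117
Σ ṁᵢCp,ᵢ = 59.2×2.30 + 119×2.30 = 409.86
T_out = -13117 / 409.86 = -32.003 °C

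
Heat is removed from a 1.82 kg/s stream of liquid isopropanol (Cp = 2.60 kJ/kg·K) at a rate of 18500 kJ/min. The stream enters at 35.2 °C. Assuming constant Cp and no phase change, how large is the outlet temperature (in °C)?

T_out = -30.0 °C

Q = 18500 kJ/min = 308.33 kJ/s
ΔT = Q/(ṁ·Cp) = 308.33/(1.82×2.60) = 65.159 K
T_out = 35.2 − 65.159 = -29.959 °C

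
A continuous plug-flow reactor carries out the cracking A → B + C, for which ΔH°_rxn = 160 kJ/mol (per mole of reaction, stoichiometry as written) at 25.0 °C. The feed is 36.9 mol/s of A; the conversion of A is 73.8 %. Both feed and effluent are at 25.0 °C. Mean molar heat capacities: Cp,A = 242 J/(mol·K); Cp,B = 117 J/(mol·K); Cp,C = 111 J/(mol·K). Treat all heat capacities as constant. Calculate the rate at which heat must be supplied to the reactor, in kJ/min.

Q_in = 261000 kJ/min

Extent of reaction ξ = 0.738 × 36.9 = 27.232 mol/s
Reaction term: ξ·ΔH°_rxn = 27.232 × 160 = 4357.2 kJ/s
Q = ΔH = 4357.2 kJ/s = 4357.2 kW
Heat supplied = 261430 kJ/min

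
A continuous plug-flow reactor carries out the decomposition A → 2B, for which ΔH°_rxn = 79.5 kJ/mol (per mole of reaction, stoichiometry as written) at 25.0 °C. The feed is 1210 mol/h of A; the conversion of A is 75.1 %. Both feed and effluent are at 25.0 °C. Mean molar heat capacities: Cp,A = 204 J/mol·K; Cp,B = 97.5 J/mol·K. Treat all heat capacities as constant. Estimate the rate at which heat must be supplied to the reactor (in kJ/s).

Q_in = 20.1 kJ/s

Extent of reaction ξ = 0.751 × 1210 = 908.71 mol/h
Reaction term: ξ·ΔH°_rxn = 908.71 × 79.5 = 72242 kJ/h
Q = ΔH = 72242 kJ/h = 20.067 kW
Heat supplied = 20.067 kJ/s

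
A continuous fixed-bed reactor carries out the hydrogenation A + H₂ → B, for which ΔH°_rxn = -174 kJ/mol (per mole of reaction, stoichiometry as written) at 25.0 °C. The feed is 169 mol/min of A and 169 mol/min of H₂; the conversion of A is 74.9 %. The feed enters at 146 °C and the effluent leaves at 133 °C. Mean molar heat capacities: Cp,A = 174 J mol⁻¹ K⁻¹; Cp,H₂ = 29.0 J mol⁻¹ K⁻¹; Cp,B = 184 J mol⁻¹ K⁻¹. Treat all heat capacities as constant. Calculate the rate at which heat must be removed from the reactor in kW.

Extent of reaction ξ = 0.749 × 169 = 126.58 mol/min
Reaction term: ξ·ΔH°_rxn = 126.58 × -174 = -22025 kJ/min
Sensible, feed 146→25 °C: -4151.1 kJ/min
Outlet flows (mol/min): A 42.419, H₂ 42.419, B 126.58
Sensible, products 25→133 °C: 3445.4 kJ/min
Q = ΔH = -22731 kJ/min = -378.85 kW
Heat removed = 378.85 kW

Q_out = 379 kW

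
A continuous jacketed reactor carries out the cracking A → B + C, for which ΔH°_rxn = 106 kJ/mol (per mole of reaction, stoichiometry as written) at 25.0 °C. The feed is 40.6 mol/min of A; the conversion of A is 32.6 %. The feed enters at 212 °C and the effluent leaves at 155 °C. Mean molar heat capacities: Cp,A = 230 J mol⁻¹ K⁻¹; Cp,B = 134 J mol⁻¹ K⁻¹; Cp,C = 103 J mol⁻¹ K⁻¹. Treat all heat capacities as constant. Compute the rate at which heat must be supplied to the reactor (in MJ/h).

Q_in = 53.0 MJ/h

Extent of reaction ξ = 0.326 × 40.6 = 13.236 mol/min
Reaction term: ξ·ΔH°_rxn = 13.236 × 106 = 1403 kJ/min
Sensible, feed 212→25 °C: -1746.2 kJ/min
Outlet flows (mol/min): A 27.364, B 13.236, C 13.236
Sensible, products 25→155 °C: 1226 kJ/min
Q = ΔH = 882.75 kJ/min = 14.713 kW
Heat supplied = 52.965 MJ/h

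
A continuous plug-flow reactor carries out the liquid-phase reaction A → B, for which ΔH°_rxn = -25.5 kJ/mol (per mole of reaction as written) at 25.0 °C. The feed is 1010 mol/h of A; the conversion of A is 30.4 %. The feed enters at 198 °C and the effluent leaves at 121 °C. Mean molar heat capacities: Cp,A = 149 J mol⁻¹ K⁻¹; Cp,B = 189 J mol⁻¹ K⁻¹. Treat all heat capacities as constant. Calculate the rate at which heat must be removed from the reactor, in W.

Q_out = 5070 W

Extent of reaction ξ = 0.304 × 1010 = 307.04 mol/h
Reaction term: ξ·ΔH°_rxn = 307.04 × -25.5 = -7829.5 kJ/h
Sensible, feed 198→25 °C: -26035 kJ/h
Outlet flows (mol/h): A 702.96, B 307.04
Sensible, products 25→121 °C: 15626 kJ/h
Q = ΔH = -18238 kJ/h = -5.0662 kW
Heat removed = 5066.2 W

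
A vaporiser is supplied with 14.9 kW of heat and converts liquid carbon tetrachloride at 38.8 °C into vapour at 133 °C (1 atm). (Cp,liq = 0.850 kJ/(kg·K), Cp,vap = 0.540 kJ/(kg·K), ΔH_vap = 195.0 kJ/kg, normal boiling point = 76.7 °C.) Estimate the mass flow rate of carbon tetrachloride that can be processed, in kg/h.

ṁ = 208 kg/h

Δh = 0.850×(76.7−38.8) + 195.0 + 0.540×(133−76.7) = 257.62 kJ/kg
Q = 14.9 kW = 14.9 kJ/s = 53640 kJ/h
ṁ = Q/Δh = 53640 / 257.62 = 208.22 kg/h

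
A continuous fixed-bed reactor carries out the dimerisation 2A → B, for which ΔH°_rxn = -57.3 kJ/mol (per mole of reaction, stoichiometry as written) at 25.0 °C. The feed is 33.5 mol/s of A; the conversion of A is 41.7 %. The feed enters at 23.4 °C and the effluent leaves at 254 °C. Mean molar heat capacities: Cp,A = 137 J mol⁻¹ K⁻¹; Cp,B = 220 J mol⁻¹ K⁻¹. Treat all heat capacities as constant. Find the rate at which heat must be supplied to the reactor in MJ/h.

Q_in = 2060 MJ/h

Extent of reaction ξ = 0.417 × 33.5 / 2 = 6.9848 mol/s
Reaction term: ξ·ΔH°_rxn = 6.9848 × -57.3 = -400.23 kJ/s
Sensible, feed 23.4→25 °C: 7.3432 kJ/s
Outlet flows (mol/s): A 19.53, B 6.9848
Sensible, products 25→254 °C: 964.62 kJ/s
Q = ΔH = 571.74 kJ/s = 571.74 kW
Heat supplied = 2058.3 MJ/h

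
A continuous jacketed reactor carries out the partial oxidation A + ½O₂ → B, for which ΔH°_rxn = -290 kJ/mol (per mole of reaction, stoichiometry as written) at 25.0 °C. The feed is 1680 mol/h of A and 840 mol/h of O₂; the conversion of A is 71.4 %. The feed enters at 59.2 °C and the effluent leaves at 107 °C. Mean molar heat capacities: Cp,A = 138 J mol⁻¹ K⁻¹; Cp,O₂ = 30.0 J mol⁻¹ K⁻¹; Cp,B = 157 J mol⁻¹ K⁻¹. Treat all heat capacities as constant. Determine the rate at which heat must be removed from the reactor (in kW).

Q_out = 93.1 kW

Extent of reaction ξ = 0.714 × 1680 = 1199.5 mol/h
Reaction term: ξ·ΔH°_rxn = 1199.5 × -290 = -347860 kJ/h
Sensible, feed 59.2→25 °C: -8790.8 kJ/h
Outlet flows (mol/h): A 480.48, O₂ 240.24, B 1199.5
Sensible, products 25→107 °C: 21471 kJ/h
Q = ΔH = -335180 kJ/h = -93.106 kW
Heat removed = 93.106 kW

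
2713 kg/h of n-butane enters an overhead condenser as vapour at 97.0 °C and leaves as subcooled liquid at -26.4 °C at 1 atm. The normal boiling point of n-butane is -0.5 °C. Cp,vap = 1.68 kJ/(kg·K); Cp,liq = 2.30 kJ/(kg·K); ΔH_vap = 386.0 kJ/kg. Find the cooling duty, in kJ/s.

vapour 97.0→-0.5 °C: -163.8 kJ/kg
condensation at -0.5 °C: -386 kJ/kg
liquid -0.5→-26.4 °C: -59.57 kJ/kg
Δh = -163.8 + -386 + -59.57 = -609.37 kJ/kg
Q = ṁ·Δh = 2713 kg/h × -609.37 kJ/kg = -1.6532e+06 kJ/h
|Q| = 459.23 kW

Q_c = 459 kJ/s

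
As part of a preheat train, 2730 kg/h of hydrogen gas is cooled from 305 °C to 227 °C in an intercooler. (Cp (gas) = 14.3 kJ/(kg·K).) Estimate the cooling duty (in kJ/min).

Q = ṁ·Cp·ΔT = 2730 × 14.3 × (227 − 305) = -3.045e+06 kJ/h
Converting: 3.045e+06 / 3600 s = 845.85 kW
Cooling duty = 50751 kJ/min

Q_c = 50800 kJ/min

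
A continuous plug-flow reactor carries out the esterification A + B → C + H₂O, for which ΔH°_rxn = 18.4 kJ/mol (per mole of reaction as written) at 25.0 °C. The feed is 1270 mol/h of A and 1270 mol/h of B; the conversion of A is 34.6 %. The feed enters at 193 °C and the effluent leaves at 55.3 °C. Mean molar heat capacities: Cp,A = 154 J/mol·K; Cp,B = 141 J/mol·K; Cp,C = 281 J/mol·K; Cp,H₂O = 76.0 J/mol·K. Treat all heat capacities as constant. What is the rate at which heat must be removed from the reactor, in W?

Q_out = 11900 W

Extent of reaction ξ = 0.346 × 1270 = 439.42 mol/h
Reaction term: ξ·ΔH°_rxn = 439.42 × 18.4 = 8085.3 kJ/h
Sensible, feed 193→25 °C: -62941 kJ/h
Outlet flows (mol/h): A 830.58, B 830.58, C 439.42, H₂O 439.42
Sensible, products 25→55.3 °C: 12177 kJ/h
Q = ΔH = -42678 kJ/h = -11.855 kW
Heat removed = 11855 W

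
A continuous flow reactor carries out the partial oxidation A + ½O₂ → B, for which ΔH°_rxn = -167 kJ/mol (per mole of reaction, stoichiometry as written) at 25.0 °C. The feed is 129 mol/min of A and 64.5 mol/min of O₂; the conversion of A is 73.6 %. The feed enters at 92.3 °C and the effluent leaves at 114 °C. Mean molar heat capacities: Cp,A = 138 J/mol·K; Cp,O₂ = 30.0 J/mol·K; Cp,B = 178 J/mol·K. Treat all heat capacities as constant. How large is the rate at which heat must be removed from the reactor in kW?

Q_out = 254 kW

Extent of reaction ξ = 0.736 × 129 = 94.944 mol/min
Reaction term: ξ·ΔH°_rxn = 94.944 × -167 = -15856 kJ/min
Sensible, feed 92.3→25 °C: -1328.3 kJ/min
Outlet flows (mol/min): A 34.056, O₂ 17.028, B 94.944
Sensible, products 25→114 °C: 1967.8 kJ/min
Q = ΔH = -15216 kJ/min = -253.6 kW
Heat removed = 253.6 kW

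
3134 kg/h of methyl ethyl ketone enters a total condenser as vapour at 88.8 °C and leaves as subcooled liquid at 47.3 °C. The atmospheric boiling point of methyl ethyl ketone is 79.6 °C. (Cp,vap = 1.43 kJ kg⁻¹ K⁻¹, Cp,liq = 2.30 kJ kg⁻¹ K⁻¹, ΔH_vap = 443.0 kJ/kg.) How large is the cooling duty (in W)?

Q_c = 462000 W

vapour 88.8→79.6 °C: -13.156 kJ/kg
condensation at 79.6 °C: -443 kJ/kg
liquid 79.6→47.3 °C: -74.29 kJ/kg
Δh = -13.156 + -443 + -74.29 = -530.45 kJ/kg
Q = ṁ·Δh = 3134 kg/h × -530.45 kJ/kg = -1.6624e+06 kJ/h
|Q| = 461.78 kW = 461780 W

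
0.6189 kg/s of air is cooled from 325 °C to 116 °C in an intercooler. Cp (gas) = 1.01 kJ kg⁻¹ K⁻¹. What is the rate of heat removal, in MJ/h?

Q = ṁ·Cp·ΔT = 0.6189 × 1.01 × (116 − 325) = -130.64 kJ/s
Cooling duty = 470.32 MJ/h

Q_c = 470 MJ/h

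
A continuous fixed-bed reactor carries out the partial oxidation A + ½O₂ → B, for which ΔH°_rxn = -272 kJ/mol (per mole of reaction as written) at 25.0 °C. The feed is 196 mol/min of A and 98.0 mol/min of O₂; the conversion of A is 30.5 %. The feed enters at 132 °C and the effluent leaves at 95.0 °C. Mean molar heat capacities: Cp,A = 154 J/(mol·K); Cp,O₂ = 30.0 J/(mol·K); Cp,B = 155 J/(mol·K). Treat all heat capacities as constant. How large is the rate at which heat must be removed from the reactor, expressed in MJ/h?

Q_out = 1050 MJ/h

Extent of reaction ξ = 0.305 × 196 = 59.78 mol/min
Reaction term: ξ·ΔH°_rxn = 59.78 × -272 = -16260 kJ/min
Sensible, feed 132→25 °C: -3544.3 kJ/min
Outlet flows (mol/min): A 136.22, O₂ 68.11, B 59.78
Sensible, products 25→95.0 °C: 2260.1 kJ/min
Q = ΔH = -17544 kJ/min = -292.41 kW
Heat removed = 1052.7 MJ/h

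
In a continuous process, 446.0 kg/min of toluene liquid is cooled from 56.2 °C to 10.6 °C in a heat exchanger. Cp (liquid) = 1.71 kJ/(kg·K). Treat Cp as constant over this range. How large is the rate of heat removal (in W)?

Q = ṁ·Cp·ΔT = 446.0 × 1.71 × (10.6 − 56.2) = -34777 kJ/min
Converting: 34777 / 60 s = 579.62 kW
Cooling duty = 579620 W

Q_c = 580000 W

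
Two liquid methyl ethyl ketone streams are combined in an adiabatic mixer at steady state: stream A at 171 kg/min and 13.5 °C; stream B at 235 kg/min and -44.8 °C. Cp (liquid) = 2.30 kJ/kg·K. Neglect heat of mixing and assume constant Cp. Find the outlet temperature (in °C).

T_out = -20.2 °C

Energy balance with Q = 0: Σ ṁᵢCp,ᵢ(T_out − Tᵢ) = 0
Σ ṁᵢCp,ᵢTᵢ = 171×2.30×13.5 + 235×2.30×-44.8 = -18905
Σ ṁᵢCp,ᵢ = 171×2.30 + 235×2.30 = 933.8
T_out = -18905 / 933.8 = -20.245 °C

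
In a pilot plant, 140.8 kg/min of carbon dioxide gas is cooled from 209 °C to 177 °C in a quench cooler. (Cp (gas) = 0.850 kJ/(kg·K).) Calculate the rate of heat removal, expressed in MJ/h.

Q = ṁ·Cp·ΔT = 140.8 × 0.850 × (177 − 209) = -3829.8 kJ/min
Converting: 3829.8 / 60 s = 63.829 kW
Cooling duty = 229.79 MJ/h

Q_c = 230 MJ/h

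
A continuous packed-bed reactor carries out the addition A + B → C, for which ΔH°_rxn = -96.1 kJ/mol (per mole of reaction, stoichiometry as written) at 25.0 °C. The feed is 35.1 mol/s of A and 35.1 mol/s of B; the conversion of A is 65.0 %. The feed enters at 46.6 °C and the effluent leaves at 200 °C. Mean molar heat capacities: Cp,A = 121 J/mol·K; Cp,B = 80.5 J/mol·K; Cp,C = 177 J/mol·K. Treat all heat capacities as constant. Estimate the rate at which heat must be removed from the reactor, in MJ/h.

Extent of reaction ξ = 0.650 × 35.1 = 22.815 mol/s
Reaction term: ξ·ΔH°_rxn = 22.815 × -96.1 = -2192.5 kJ/s
Sensible, feed 46.6→25 °C: -152.77 kJ/s
Outlet flows (mol/s): A 12.285, B 12.285, C 22.815
Sensible, products 25→200 °C: 1139.9 kJ/s
Q = ΔH = -1205.4 kJ/s = -1205.4 kW
Heat removed = 4339.4 MJ/h

Q_out = 4340 MJ/h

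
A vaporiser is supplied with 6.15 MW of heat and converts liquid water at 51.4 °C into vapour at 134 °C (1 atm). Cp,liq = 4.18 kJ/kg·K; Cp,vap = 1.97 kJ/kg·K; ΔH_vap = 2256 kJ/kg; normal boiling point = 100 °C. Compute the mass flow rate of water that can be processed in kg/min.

ṁ = 146 kg/min

Δh = 4.18×(100−51.4) + 2256 + 1.97×(134−100) = 2526.1 kJ/kg
Q = 6.15 MW = 6150 kJ/s = 369000 kJ/min
ṁ = Q/Δh = 369000 / 2526.1 = 146.07 kg/min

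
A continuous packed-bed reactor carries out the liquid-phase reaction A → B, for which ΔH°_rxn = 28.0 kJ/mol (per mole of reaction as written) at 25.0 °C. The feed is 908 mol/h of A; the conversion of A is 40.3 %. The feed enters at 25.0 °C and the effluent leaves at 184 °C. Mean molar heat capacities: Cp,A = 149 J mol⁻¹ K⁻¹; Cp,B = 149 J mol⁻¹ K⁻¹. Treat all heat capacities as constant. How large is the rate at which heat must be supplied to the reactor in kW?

Extent of reaction ξ = 0.403 × 908 = 365.92 mol/h
Reaction term: ξ·ΔH°_rxn = 365.92 × 28.0 = 10246 kJ/h
Sensible, feed 25.0→25 °C: 0 kJ/h
Outlet flows (mol/h): A 542.08, B 365.92
Sensible, products 25→184 °C: 21511 kJ/h
Q = ΔH = 31757 kJ/h = 8.8215 kW
Heat supplied = 8.8215 kW

Q_in = 8.82 kW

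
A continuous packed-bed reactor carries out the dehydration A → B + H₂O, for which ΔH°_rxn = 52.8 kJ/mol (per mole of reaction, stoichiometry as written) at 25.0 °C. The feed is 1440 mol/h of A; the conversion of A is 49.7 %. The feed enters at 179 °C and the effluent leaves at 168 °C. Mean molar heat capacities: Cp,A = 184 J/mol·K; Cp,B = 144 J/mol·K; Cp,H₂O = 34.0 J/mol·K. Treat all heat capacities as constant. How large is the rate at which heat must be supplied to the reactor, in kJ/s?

Q_in = 9.52 kJ/s

Extent of reaction ξ = 0.497 × 1440 = 715.68 mol/h
Reaction term: ξ·ΔH°_rxn = 715.68 × 52.8 = 37788 kJ/h
Sensible, feed 179→25 °C: -40804 kJ/h
Outlet flows (mol/h): A 724.32, B 715.68, H₂O 715.68
Sensible, products 25→168 °C: 37275 kJ/h
Q = ΔH = 34259 kJ/h = 9.5165 kW
Heat supplied = 9.5165 kJ/s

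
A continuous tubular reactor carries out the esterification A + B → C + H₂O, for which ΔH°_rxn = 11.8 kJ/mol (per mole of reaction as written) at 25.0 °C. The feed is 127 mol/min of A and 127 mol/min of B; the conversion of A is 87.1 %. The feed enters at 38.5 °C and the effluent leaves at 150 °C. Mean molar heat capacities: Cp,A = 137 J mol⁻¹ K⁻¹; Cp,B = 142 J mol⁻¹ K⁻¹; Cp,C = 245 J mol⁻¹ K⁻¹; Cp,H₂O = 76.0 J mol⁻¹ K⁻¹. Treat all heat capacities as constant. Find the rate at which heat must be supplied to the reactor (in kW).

Extent of reaction ξ = 0.871 × 127 = 110.62 mol/min
Reaction term: ξ·ΔH°_rxn = 110.62 × 11.8 = 1305.3 kJ/min
Sensible, feed 38.5→25 °C: -478.35 kJ/min
Outlet flows (mol/min): A 16.383, B 16.383, C 110.62, H₂O 110.62
Sensible, products 25→150 °C: 5009.9 kJ/min
Q = ΔH = 5836.8 kJ/min = 97.28 kW
Heat supplied = 97.28 kW

Q_in = 97.3 kW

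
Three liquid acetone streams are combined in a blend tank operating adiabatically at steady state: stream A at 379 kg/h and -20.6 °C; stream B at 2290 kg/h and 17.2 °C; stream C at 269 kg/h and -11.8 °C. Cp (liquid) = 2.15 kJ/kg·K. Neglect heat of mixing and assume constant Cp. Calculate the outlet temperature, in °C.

T_out = 9.67 °C

No heat crosses the boundary, so H_out = H_in.
T_out = Σ ṁᵢCp,ᵢTᵢ / Σ ṁᵢCp,ᵢ
      = 61074 / 6316.7 = 9.6686 °C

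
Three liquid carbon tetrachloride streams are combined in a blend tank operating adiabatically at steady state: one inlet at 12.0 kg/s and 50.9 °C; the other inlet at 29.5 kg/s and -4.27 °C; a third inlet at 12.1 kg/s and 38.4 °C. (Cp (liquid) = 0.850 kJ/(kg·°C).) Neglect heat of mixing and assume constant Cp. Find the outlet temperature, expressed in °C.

Adiabatic, steady state ⇒ Σ ṁᵢCp,ᵢ(T_out − Tᵢ) = 0
Σ ṁᵢCp,ᵢTᵢ = 12.0×0.850×50.9 + 29.5×0.850×-4.27 + 12.1×0.850×38.4 = 807.05
Σ ṁᵢCp,ᵢ = 12.0×0.850 + 29.5×0.850 + 12.1×0.850 = 45.56
T_out = 807.05 / 45.56 = 17.714 °C

T_out = 17.7 °C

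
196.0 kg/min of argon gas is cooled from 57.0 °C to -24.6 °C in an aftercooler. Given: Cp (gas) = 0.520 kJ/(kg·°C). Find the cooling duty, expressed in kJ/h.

Q_c = 499000 kJ/h

Q = ṁ·Cp·ΔT = 196.0 × 0.520 × (-24.6 − 57.0) = -8316.7 kJ/min
Converting: 8316.7 / 60 s = 138.61 kW
Cooling duty = 499000 kJ/h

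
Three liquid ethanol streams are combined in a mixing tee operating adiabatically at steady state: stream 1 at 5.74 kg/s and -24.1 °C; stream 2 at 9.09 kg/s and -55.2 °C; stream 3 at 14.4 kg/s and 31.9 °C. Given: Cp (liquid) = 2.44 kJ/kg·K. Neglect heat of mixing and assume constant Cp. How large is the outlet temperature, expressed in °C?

Energy balance with Q = 0: Σ ṁᵢCp,ᵢ(T_out − Tᵢ) = 0
T_out = Σ ṁᵢCp,ᵢTᵢ / Σ ṁᵢCp,ᵢ
      = -441.01 / 71.321 = -6.1834 °C

T_out = -6.18 °C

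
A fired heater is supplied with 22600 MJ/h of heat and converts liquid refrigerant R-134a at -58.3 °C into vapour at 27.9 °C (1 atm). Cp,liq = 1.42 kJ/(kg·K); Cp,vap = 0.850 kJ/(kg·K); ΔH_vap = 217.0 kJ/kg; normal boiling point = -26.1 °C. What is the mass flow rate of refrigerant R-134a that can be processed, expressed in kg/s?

Δh = 1.42×(-26.1−-58.3) + 217.0 + 0.850×(27.9−-26.1) = 308.62 kJ/kg
Q = 22600 MJ/h = 6277.8 kJ/s = 6277.8 kJ/s
ṁ = Q/Δh = 6277.8 / 308.62 = 20.341 kg/s

ṁ = 20.3 kg/s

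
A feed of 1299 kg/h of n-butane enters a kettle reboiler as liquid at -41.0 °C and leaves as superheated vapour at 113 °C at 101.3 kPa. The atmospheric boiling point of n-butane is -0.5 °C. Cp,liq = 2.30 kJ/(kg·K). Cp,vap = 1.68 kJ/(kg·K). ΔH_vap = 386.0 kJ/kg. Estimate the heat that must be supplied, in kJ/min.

liquid -41.0→-0.5 °C: 93.15 kJ/kg
vaporisation at -0.5 °C: 386 kJ/kg
vapour -0.5→113 °C: 190.68 kJ/kg
Δh = 93.15 + 386 + 190.68 = 669.83 kJ/kg
Q = ṁ·Δh = 1299 kg/h × 669.83 kJ/kg = 870110 kJ/h
|Q| = 241.7 kW = 14502 kJ/min

Q = 14500 kJ/min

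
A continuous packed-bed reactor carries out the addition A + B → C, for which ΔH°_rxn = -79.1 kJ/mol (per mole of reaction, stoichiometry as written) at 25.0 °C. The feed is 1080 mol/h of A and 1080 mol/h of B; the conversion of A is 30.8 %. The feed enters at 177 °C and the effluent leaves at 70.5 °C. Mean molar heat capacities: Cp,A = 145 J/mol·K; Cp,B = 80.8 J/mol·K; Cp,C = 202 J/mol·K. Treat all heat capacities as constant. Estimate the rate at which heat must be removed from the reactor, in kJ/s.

Extent of reaction ξ = 0.308 × 1080 = 332.64 mol/h
Reaction term: ξ·ΔH°_rxn = 332.64 × -79.1 = -26312 kJ/h
Sensible, feed 177→25 °C: -37067 kJ/h
Outlet flows (mol/h): A 747.36, B 747.36, C 332.64
Sensible, products 25→70.5 °C: 10736 kJ/h
Q = ΔH = -52644 kJ/h = -14.623 kW
Heat removed = 14.623 kJ/s

Q_out = 14.6 kJ/s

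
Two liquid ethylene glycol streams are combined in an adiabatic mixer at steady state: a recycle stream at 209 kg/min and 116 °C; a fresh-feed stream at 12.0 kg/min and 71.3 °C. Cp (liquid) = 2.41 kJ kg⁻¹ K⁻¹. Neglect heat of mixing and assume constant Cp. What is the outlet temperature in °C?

T_out = 114 °C

No heat crosses the boundary, so H_out = H_in.
T_out = Σ ṁᵢCp,ᵢTᵢ / Σ ṁᵢCp,ᵢ
      = 60490 / 532.61 = 113.57 °C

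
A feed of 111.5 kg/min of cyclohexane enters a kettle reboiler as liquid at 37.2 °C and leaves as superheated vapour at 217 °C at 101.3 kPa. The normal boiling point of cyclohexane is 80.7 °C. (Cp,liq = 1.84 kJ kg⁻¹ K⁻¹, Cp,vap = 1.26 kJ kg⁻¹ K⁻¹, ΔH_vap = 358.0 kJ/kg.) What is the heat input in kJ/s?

Q = 1130 kJ/s

liquid 37.2→80.7 °C: 80.04 kJ/kg
vaporisation at 80.7 °C: 358 kJ/kg
vapour 80.7→217 °C: 171.74 kJ/kg
Δh = 80.04 + 358 + 171.74 = 609.78 kJ/kg
Q = ṁ·Δh = 111.5 kg/min × 609.78 kJ/kg = 67990 kJ/min
|Q| = 1133.2 kW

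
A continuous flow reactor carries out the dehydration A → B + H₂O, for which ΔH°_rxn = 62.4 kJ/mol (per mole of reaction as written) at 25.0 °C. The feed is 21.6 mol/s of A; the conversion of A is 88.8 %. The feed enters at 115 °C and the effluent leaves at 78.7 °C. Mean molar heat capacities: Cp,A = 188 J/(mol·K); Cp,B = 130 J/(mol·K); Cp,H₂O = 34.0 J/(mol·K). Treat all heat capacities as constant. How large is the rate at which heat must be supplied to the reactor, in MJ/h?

Q_in = 3690 MJ/h

Extent of reaction ξ = 0.888 × 21.6 = 19.181 mol/s
Reaction term: ξ·ΔH°_rxn = 19.181 × 62.4 = 1196.9 kJ/s
Sensible, feed 115→25 °C: -365.47 kJ/s
Outlet flows (mol/s): A 2.4192, B 19.181, H₂O 19.181
Sensible, products 25→78.7 °C: 193.34 kJ/s
Q = ΔH = 1024.8 kJ/s = 1024.8 kW
Heat supplied = 3689.1 MJ/h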